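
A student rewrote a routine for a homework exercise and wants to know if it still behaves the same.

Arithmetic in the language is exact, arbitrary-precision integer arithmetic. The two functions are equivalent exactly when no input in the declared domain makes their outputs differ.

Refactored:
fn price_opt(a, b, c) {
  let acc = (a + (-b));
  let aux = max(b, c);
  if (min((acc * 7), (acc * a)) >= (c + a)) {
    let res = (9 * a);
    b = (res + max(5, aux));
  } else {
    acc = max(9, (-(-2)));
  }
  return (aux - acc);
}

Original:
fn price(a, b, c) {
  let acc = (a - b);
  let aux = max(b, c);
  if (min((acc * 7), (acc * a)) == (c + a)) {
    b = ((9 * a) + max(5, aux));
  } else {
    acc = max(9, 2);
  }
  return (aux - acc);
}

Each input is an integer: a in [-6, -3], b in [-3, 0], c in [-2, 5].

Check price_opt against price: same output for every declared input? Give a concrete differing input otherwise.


Try a=-3, b=-3, c=-2.
price: acc becomes 0; next aux becomes -2; next (min((acc * 7), (acc * a)) == (c + a)) evaluates to false; next acc becomes 9; next final value -11
price_opt: acc becomes 0; next aux becomes -2; next (min((acc * 7), (acc * a)) >= (c + a)) evaluates to true; next res becomes -27; next b becomes -22; next final value -2
-11 != -2, so the rewrite changes behavior.
verdict: not equivalent; witness: a=-3, b=-3, c=-2


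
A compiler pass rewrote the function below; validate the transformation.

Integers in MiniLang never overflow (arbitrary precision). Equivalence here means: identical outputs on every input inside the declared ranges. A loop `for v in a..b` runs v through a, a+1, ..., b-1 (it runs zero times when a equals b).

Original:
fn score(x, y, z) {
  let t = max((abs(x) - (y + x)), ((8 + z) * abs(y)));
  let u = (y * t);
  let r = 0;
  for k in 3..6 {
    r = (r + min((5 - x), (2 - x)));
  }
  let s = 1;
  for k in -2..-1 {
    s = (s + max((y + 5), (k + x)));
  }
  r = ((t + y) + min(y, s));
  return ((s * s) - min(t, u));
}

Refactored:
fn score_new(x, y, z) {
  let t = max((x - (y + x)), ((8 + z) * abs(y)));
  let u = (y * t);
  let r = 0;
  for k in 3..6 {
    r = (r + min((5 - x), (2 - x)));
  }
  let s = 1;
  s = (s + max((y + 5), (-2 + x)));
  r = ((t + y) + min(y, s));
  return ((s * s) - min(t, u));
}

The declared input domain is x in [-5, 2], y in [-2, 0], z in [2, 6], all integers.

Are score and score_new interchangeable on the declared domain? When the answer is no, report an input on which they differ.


These are not equivalent — on x=-5, y=-1, z=2 the outputs split (36 vs 35).
score: t=11, then u=-11, then r=0, then (k=3), then r=7, then (k=4), then r=14, then (k=5), then r=21, then s=1, then (k=-2), then s=5, then r=9, then returns 36
score_new: t=10, then u=-10, then r=0, then (k=3), then r=7, then (k=4), then r=14, then (k=5), then r=21, then s=1, then s=5, then r=8, then returns 35
verdict: not equivalent; witness: x=-5, y=-1, z=2


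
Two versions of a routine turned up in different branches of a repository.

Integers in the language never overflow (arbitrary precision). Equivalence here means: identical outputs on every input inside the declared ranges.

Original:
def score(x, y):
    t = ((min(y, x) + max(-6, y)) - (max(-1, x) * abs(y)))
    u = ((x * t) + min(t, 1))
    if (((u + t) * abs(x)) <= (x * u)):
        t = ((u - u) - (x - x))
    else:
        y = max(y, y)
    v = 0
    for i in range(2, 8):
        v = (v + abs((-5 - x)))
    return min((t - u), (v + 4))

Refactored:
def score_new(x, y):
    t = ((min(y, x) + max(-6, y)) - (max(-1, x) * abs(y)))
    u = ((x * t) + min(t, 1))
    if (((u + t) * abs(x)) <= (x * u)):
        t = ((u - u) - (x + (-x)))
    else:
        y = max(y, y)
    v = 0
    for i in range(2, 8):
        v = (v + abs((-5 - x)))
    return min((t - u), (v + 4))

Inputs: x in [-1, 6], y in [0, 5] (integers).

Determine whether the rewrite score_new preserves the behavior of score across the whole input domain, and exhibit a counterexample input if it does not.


Changes here: arithmetic usage differs; the full 48-point sweep finds no disagreement.
verdict: equivalent


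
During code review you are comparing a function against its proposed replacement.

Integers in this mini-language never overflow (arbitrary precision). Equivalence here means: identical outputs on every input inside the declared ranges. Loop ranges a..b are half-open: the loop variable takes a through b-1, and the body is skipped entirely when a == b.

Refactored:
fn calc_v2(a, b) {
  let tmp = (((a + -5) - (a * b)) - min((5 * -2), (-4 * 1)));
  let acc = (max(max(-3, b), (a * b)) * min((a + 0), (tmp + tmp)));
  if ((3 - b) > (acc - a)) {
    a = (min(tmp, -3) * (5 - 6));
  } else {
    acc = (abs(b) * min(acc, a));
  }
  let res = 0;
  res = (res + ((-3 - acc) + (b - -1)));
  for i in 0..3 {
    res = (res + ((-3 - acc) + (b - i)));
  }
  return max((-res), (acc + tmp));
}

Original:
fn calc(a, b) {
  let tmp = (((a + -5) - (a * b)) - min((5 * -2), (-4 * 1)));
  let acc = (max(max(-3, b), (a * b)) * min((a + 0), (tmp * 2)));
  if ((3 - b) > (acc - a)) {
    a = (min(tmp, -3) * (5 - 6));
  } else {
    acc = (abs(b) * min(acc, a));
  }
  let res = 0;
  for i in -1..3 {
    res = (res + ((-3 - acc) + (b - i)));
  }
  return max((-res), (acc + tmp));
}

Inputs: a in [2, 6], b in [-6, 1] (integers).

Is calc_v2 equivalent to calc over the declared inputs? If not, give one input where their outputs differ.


Although statement counts differ; also constant usage differs; also loop structure differs; also arithmetic usage differs, 40/40 inputs agree.
verdict: equivalent


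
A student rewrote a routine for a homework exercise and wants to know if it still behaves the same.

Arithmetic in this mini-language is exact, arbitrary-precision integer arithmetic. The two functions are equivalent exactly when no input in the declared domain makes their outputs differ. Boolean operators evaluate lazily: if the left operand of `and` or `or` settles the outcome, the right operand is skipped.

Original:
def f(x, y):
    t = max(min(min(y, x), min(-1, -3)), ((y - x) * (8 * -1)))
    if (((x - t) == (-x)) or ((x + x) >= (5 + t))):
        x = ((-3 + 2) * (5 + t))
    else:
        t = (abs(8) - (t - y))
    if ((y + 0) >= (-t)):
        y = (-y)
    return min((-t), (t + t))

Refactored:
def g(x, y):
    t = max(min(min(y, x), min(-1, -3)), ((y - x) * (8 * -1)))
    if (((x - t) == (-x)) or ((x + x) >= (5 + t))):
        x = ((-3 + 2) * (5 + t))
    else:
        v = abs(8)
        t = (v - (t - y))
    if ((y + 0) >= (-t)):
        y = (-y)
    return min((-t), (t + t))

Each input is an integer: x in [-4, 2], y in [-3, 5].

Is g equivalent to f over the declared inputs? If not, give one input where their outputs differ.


Comparing the listings, the differences include: local variable names differ, plus statement counts differ.
Spot check at x=-2, y=-2 — f: t becomes 0; next (((x - t) == (-x)) or ((x + x) >= (5 + t))) evaluates to false; next t becomes 6; next ((y + 0) >= (-t)) evaluates to true; next y becomes 2; next final value -6. g: t becomes 0; next (((x - t) == (-x)) or ((x + x) >= (5 + t))) evaluates to false; next v becomes 8; next t becomes 6; next ((y + 0) >= (-t)) evaluates to true; next y becomes 2; next final value -6. Both give -6.
Sweeping the whole domain (63 inputs) finds no disagreement.
verdict: equivalent


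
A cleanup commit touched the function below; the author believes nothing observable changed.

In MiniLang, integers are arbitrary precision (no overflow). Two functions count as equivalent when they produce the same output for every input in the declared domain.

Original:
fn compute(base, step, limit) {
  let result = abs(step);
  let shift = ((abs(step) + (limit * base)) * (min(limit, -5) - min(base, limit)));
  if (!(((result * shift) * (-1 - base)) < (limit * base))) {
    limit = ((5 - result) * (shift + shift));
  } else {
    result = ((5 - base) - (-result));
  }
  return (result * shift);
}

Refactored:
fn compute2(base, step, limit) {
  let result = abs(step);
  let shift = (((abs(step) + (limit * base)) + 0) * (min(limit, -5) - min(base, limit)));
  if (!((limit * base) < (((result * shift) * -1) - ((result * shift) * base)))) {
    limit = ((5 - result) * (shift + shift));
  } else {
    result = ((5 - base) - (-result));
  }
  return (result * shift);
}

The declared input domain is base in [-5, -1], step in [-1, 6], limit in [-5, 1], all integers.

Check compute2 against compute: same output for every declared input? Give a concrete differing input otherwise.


These are not equivalent — on base=-4, step=-1, limit=-4 the outputs split (-170 vs -17).
compute: result=1, then shift=-17, then (!(((result * shift) * (-1 - base)) < (limit * base))) is false, then result=10, then returns -170
compute2: result=1, then shift=-17, then (!((limit * base) < (((result * shift) * -1) - ((result * shift) * base)))) is true, then limit=-136, then returns -17
verdict: not equivalent; witness: base=-4, step=-1, limit=-4


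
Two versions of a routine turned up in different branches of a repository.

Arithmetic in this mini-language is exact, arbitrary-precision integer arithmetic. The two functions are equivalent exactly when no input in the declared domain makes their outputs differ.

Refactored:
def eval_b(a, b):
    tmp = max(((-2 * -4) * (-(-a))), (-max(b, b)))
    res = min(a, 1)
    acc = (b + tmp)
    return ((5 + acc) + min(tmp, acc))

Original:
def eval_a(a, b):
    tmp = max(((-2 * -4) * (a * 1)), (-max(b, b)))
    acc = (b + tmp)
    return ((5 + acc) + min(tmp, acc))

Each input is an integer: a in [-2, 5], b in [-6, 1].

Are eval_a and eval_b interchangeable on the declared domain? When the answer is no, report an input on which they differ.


Equivalent — the differences include statement counts differ, and arithmetic usage differs, and min/max/abs usage differs, and local variable names differ, yet no declared input distinguishes the two.
One worked example (a=0, b=0) — eval_a: tmp=0, then acc=0, then returns 5; eval_b: tmp=0, then res=0, then acc=0, then returns 5; agreement on 5.
Sweeping the whole domain (64 inputs) finds no disagreement.
verdict: equivalent


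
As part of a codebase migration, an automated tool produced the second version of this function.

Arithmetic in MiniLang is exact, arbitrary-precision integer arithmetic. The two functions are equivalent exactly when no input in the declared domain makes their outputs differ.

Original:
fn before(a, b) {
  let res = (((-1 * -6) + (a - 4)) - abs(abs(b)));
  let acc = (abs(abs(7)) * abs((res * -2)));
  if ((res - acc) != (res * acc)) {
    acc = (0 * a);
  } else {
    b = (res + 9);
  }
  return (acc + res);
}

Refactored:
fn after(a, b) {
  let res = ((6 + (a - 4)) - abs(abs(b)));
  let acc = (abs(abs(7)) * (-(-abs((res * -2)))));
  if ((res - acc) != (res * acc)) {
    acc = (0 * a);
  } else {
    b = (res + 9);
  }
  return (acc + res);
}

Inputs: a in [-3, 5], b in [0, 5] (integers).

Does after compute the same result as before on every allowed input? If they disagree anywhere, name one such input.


Changes here: arithmetic usage differs, plus constant usage differs; the full 54-point sweep finds no disagreement.
verdict: equivalent


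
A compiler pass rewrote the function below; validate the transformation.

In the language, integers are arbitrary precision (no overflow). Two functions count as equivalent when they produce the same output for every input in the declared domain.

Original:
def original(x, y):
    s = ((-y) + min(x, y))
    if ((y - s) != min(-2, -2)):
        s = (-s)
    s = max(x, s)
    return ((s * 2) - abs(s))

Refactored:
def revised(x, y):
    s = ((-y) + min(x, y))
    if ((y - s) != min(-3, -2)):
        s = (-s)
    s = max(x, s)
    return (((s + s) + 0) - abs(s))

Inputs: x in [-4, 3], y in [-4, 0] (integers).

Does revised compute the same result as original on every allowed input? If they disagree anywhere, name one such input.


These are not equivalent — on x=-4, y=-3 the outputs split (-3 vs 1).
original: s becomes -1; next ((y - s) != min(-2, -2)) evaluates to false; next s becomes -1; next final value -3
revised: s becomes -1; next ((y - s) != min(-3, -2)) evaluates to true; next s becomes 1; next s becomes 1; next final value 1
verdict: not equivalent; witness: x=-4, y=-3


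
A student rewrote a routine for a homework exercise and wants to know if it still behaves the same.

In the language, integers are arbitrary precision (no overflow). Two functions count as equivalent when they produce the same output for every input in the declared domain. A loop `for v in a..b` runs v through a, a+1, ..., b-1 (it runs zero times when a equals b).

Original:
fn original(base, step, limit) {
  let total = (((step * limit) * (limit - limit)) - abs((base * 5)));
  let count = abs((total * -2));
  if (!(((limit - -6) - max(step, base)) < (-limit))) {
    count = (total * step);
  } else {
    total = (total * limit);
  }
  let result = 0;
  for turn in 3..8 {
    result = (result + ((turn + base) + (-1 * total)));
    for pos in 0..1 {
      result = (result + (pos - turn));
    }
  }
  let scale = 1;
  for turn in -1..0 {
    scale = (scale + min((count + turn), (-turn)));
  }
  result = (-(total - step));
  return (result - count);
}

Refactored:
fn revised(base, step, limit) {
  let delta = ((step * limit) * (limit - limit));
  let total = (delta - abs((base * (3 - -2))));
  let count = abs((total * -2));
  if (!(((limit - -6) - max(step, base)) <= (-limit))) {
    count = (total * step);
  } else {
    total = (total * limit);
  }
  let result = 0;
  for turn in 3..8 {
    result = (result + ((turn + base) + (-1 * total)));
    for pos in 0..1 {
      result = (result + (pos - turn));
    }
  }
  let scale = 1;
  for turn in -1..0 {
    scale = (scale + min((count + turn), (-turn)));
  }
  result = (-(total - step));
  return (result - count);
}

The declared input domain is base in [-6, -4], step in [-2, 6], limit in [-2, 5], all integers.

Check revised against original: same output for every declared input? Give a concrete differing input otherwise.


Consider the input base=-6, step=2, limit=-2.
original: total := -30 | count := 60 | (!(((limit - -6) - max(step, base)) < (-limit))): true | count := -60 | result := 0 | iter turn=3: | result := 27 | iter pos=0: | result := 24 | iter turn=4: | result := 52 | iter pos=0: | result := 48 | iter turn=5: | result := 77 | iter pos=0: | result := 72 | iter turn=6: | result := 102 | iter pos=0: | result := 96 | iter turn=7: | result := 127 | iter pos=0: | result := 120 | scale := 1 | iter turn=-1: | scale := -60 | result := 32 | result 92
revised: delta := 0 | total := -30 | count := 60 | (!(((limit - -6) - max(step, base)) <= (-limit))): false | total := 60 | result := 0 | iter turn=3: | result := -63 | iter pos=0: | result := -66 | iter turn=4: | result := -128 | iter pos=0: | result := -132 | iter turn=5: | result := -193 | iter pos=0: | result := -198 | iter turn=6: | result := -258 | iter pos=0: | result := -264 | iter turn=7: | result := -323 | iter pos=0: | result := -330 | scale := 1 | iter turn=-1: | scale := 2 | result := -58 | result -118
92 against -118: the behavior changed.
verdict: not equivalent; witness: base=-6, step=2, limit=-2


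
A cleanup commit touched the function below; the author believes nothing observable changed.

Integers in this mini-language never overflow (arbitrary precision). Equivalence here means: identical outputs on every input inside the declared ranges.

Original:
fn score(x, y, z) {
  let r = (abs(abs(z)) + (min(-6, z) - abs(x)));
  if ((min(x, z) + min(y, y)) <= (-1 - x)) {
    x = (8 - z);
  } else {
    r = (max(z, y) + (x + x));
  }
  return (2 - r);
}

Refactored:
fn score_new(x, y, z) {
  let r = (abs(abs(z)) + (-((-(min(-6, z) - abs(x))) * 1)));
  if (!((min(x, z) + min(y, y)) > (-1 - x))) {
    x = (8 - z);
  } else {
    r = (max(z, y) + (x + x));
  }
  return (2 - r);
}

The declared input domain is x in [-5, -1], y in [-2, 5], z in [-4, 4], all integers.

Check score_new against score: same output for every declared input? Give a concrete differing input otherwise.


Equivalent — the differences include boolean connective usage differs, and arithmetic usage differs, and comparison usage differs, and constant usage differs, yet no declared input distinguishes the two.
As a probe, take x=-2, y=3, z=-4: score runs r=-4, then ((min(x, z) + min(y, y)) <= (-1 - x)) is true, then x=12, then returns 6; score_new runs r=-4, then (!((min(x, z) + min(y, y)) > (-1 - x))) is true, then x=12, then returns 6; both end at 6.
Checked all 360 inputs in the declared domain: the outputs agree on every one.
verdict: equivalent


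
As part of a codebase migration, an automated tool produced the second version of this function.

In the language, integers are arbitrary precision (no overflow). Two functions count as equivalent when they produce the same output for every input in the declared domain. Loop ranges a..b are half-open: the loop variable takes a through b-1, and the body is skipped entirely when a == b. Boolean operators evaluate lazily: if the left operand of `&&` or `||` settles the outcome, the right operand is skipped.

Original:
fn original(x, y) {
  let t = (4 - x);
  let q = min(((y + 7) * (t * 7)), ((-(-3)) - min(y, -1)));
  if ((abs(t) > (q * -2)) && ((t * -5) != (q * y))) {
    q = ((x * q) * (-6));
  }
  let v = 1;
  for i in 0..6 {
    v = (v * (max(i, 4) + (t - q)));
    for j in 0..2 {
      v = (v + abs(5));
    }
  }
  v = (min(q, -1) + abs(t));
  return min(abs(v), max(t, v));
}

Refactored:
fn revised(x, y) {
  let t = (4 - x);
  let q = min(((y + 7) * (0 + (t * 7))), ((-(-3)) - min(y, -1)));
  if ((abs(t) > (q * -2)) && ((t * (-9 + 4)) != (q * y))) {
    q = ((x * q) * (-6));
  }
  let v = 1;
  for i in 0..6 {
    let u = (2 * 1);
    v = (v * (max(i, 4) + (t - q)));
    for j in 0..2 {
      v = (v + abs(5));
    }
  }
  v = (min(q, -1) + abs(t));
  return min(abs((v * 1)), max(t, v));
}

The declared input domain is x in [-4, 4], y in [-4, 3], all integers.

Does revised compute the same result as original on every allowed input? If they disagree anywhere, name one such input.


Differences: local variable names differ; statement counts differ; arithmetic usage differs; constant usage differs — yet all 72 inputs agree.
verdict: equivalent


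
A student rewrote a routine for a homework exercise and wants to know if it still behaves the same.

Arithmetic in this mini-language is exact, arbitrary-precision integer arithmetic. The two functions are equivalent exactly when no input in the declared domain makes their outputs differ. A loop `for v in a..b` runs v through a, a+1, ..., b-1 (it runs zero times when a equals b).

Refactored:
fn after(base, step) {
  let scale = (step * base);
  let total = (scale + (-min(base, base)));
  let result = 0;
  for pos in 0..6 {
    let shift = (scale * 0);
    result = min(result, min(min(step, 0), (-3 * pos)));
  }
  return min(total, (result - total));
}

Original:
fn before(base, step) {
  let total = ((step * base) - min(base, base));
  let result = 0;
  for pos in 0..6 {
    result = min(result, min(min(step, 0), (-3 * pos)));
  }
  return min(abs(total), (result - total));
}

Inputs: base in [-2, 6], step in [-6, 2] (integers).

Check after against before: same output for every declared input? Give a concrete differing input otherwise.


Evaluate both at base=2, step=-6.
before: total becomes -14; next result becomes 0; next at pos=0:; next result becomes -6; next at pos=1:; next result becomes -6; next at pos=2:; next result becomes -6; next at pos=3:; next result becomes -9; next at pos=4:; next result becomes -12; next at pos=5:; next result becomes -15; next final value -1
after: scale becomes -12; next total becomes -14; next result becomes 0; next at pos=0:; next shift becomes 0; next result becomes -6; next at pos=1:; next shift becomes 0; next result becomes -6; next at pos=2:; next shift becomes 0; next result becomes -6; next at pos=3:; next shift becomes 0; next result becomes -9; next at pos=4:; next shift becomes 0; next result becomes -12; next at pos=5:; next shift becomes 0; next result becomes -15; next final value -14
-1 and -14 differ, so these are not the same function on this domain.
verdict: not equivalent; witness: base=2, step=-6


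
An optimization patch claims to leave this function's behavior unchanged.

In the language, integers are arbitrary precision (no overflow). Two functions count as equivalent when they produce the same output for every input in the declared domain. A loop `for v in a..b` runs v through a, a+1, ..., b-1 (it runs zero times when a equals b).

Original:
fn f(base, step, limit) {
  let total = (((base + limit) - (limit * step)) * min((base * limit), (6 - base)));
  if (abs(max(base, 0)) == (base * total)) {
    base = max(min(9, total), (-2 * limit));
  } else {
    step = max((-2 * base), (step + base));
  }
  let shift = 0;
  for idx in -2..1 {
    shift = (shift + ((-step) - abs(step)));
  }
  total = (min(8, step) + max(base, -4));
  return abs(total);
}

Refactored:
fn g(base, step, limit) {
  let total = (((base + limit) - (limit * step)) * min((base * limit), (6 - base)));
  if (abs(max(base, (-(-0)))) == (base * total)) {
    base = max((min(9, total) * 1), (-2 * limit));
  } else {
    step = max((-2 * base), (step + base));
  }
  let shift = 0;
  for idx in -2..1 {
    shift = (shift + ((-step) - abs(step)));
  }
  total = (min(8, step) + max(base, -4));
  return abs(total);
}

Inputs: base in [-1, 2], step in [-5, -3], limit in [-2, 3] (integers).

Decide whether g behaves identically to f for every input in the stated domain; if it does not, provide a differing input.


Equivalent — the differences include constant usage differs, and arithmetic usage differs, yet no declared input distinguishes the two.
Tracing base=2, step=-4, limit=1: f: total=14, then (abs(max(base, 0)) == (base * total)) is false, then step=-2, then shift=0, then (idx=-2), then shift=0, then (idx=-1), then shift=0, then (idx=0), then shift=0, then total=0, then returns 0 | g: total=14, then (abs(max(base, (-(-0)))) == (base * total)) is false, then step=-2, then shift=0, then (idx=-2), then shift=0, then (idx=-1), then shift=0, then (idx=0), then shift=0, then total=0, then returns 0 — matching result 0.
Checked all 72 inputs in the declared domain: the outputs agree on every one.
verdict: equivalent


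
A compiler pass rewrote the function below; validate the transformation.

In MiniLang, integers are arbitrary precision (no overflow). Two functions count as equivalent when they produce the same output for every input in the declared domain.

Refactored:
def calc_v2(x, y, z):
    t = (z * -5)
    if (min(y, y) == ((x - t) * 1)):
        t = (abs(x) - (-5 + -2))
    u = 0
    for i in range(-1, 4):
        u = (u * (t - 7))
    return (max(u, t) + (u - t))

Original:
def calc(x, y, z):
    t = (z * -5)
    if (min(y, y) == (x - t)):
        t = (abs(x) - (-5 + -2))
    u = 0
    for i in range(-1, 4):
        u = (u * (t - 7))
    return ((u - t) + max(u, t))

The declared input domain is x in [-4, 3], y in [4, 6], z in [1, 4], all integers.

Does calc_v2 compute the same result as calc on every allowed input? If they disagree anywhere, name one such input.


Comparing the listings, the differences include: arithmetic usage differs; constant usage differs.
As a probe, take x=-2, y=5, z=3: calc runs t := -15 | (min(y, y) == (x - t)): false | u := 0 | iter i=-1: | u := 0 | iter i=0: | u := 0 | iter i=1: | u := 0 | iter i=2: | u := 0 | iter i=3: | u := 0 | result 15; calc_v2 runs t := -15 | (min(y, y) == ((x - t) * 1)): false | u := 0 | iter i=-1: | u := 0 | iter i=0: | u := 0 | iter i=1: | u := 0 | iter i=2: | u := 0 | iter i=3: | u := 0 | result 15; both end at 15.
Across all 96 domain points the two functions coincide.
verdict: equivalent


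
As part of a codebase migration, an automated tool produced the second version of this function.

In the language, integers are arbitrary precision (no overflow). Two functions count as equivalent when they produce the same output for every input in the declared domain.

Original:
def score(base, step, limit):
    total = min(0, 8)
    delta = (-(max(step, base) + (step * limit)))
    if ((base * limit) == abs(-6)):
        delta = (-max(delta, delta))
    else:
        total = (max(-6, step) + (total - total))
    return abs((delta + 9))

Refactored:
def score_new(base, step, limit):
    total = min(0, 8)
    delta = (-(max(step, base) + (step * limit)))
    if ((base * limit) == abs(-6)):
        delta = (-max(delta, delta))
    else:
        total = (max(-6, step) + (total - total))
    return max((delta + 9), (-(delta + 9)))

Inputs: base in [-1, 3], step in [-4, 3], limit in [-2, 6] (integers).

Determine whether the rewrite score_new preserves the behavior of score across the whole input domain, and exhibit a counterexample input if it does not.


The two versions differ — the changes include min/max/abs usage differs, plus constant usage differs, plus arithmetic usage differs.
Spot check at base=2, step=-2, limit=6 — score: total = 0; delta = 10; ((base * limit) == abs(-6)) -> false; total = -2; return 19. score_new: total = 0; delta = 10; ((base * limit) == abs(-6)) -> false; total = -2; return 19. Both give 19.
Across all 360 domain points the two functions coincide.
verdict: equivalent


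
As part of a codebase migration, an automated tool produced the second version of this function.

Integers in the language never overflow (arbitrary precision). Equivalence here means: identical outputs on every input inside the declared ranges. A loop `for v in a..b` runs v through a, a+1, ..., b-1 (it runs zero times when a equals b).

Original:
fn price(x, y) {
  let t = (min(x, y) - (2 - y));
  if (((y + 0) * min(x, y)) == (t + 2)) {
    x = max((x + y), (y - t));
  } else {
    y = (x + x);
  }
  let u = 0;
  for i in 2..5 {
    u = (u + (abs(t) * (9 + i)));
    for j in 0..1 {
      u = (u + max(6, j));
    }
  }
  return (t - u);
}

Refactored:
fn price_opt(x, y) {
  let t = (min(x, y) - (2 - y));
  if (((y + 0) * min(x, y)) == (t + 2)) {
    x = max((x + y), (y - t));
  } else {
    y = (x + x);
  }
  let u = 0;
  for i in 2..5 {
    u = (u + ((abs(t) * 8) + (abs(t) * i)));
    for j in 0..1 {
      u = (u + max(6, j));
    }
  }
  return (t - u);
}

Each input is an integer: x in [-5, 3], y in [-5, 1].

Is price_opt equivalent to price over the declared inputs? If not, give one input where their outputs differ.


Not equivalent: x=-5, y=-5 separates them (-462 vs -426).
price: t := -12 | (((y + 0) * min(x, y)) == (t + 2)): false | y := -10 | u := 0 | iter i=2: | u := 132 | iter j=0: | u := 138 | iter i=3: | u := 282 | iter j=0: | u := 288 | iter i=4: | u := 444 | iter j=0: | u := 450 | result -462
price_opt: t := -12 | (((y + 0) * min(x, y)) == (t + 2)): false | y := -10 | u := 0 | iter i=2: | u := 120 | iter j=0: | u := 126 | iter i=3: | u := 258 | iter j=0: | u := 264 | iter i=4: | u := 408 | iter j=0: | u := 414 | result -426
verdict: not equivalent; witness: x=-5, y=-5


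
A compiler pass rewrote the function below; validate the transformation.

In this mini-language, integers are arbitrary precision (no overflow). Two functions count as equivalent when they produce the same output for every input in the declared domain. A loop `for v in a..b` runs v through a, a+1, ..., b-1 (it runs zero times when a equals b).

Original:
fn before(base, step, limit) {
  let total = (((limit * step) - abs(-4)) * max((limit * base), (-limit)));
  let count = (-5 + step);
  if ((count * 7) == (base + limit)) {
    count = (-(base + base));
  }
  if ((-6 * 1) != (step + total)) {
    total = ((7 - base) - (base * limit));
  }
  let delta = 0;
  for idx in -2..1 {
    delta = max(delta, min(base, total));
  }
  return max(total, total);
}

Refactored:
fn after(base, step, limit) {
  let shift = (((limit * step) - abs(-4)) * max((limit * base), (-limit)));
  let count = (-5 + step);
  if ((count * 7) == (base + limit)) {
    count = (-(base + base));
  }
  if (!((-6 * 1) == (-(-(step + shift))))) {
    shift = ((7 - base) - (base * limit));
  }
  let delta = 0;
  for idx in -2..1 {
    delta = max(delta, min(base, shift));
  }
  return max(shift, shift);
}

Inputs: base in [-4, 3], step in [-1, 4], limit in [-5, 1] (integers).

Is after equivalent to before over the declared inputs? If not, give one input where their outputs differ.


Although comparison usage differs; and boolean connective usage differs; and local variable names differ, 336/336 inputs agree.
verdict: equivalent


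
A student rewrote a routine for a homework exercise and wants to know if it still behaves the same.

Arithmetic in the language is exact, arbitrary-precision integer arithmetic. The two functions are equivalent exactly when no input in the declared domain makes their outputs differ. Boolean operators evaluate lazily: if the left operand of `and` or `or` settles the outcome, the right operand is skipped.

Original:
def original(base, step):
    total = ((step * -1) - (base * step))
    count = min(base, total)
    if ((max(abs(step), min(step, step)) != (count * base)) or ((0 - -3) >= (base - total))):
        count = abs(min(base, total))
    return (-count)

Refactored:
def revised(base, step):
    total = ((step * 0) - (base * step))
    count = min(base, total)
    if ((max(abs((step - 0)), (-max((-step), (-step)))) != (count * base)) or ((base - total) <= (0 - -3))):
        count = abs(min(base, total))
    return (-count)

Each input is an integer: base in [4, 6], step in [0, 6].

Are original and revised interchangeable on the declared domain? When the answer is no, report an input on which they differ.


Evaluate both at base=4, step=1.
original: total becomes -5; next count becomes -5; next ((max(abs(step), min(step, step)) != (count * base)) or ((0 - -3) >= (base - total))) evaluates to true; next count becomes 5; next final value -5
revised: total becomes -4; next count becomes -4; next ((max(abs((step - 0)), (-max((-step), (-step)))) != (count * base)) or ((base - total) <= (0 - -3))) evaluates to true; next count becomes 4; next final value -4
-5 and -4 differ, so these are not the same function on this domain.
verdict: not equivalent; witness: base=4, step=1


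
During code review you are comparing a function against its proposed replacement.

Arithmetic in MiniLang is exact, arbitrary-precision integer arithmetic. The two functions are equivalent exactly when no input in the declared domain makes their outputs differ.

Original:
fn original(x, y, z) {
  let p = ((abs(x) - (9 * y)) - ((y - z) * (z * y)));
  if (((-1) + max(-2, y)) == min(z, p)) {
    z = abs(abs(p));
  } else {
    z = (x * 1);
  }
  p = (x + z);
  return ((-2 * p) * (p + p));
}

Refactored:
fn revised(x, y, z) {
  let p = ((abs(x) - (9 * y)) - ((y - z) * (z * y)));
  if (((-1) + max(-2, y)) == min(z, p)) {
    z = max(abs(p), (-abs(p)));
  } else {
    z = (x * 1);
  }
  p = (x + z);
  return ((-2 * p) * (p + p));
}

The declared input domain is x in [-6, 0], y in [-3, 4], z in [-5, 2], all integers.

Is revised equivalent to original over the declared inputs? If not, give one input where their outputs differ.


This is a faithful refactor — min/max/abs usage differs, but the computed results match everywhere.
As a probe, take x=-1, y=1, z=-1: original runs p = -6; (((-1) + max(-2, y)) == min(z, p)) -> false; z = -1; p = -2; return -16; revised runs p = -6; (((-1) + max(-2, y)) == min(z, p)) -> false; z = -1; p = -2; return -16; both end at -16.
Checked all 448 inputs in the declared domain: the outputs agree on every one.
verdict: equivalent


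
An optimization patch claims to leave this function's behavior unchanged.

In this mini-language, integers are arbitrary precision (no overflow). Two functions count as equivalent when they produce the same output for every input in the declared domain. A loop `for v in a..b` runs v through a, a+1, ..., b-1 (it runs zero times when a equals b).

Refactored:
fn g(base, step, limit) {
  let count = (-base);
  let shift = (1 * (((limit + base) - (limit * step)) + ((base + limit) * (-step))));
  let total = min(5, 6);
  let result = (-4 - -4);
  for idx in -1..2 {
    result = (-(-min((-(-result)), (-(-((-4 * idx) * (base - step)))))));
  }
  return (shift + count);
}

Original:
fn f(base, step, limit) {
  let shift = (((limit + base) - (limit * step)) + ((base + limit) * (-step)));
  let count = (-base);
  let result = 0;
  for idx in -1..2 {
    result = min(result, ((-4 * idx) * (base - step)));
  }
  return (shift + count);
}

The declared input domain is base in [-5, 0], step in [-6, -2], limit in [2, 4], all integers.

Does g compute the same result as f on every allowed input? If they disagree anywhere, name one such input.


Differences: constant usage differs; and arithmetic usage differs; and statement counts differ; and local variable names differ; and min/max/abs usage differs — yet all 90 inputs agree.
verdict: equivalent


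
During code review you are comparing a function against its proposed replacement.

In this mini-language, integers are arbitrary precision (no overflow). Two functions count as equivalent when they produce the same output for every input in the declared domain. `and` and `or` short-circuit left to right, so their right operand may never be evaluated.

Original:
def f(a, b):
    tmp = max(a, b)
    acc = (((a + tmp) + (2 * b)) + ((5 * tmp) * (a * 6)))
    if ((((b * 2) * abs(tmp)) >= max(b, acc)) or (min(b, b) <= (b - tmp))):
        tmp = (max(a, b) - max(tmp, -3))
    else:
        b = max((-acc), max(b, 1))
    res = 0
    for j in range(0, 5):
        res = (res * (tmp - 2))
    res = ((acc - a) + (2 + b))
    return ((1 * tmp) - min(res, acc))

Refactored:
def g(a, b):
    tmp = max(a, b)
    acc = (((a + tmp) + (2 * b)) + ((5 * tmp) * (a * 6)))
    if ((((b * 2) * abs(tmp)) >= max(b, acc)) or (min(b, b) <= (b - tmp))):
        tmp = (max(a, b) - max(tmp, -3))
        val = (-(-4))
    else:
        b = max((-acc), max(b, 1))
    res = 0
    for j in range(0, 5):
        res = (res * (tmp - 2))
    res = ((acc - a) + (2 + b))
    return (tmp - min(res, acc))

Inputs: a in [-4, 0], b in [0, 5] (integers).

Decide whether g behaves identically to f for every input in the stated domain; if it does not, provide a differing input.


Behavior is preserved: although constant usage differs; statement counts differ; local variable names differ; arithmetic usage differs, the outputs never diverge.
Spot check at a=-4, b=1 — f: tmp=1, then acc=-121, then ((((b * 2) * abs(tmp)) >= max(b, acc)) or (min(b, b) <= (b - tmp))) is true, then tmp=0, then res=0, then (j=0), then res=0, then (j=1), then res=0, then (j=2), then res=0, then (j=3), then res=0, then (j=4), then res=0, then res=-114, then returns 121. g: tmp=1, then acc=-121, then ((((b * 2) * abs(tmp)) >= max(b, acc)) or (min(b, b) <= (b - tmp))) is true, then tmp=0, then val=4, then res=0, then (j=0), then res=0, then (j=1), then res=0, then (j=2), then res=0, then (j=3), then res=0, then (j=4), then res=0, then res=-114, then returns 121. Both give 121.
An exhaustive pass over the 30 declared inputs shows identical outputs.
verdict: equivalent


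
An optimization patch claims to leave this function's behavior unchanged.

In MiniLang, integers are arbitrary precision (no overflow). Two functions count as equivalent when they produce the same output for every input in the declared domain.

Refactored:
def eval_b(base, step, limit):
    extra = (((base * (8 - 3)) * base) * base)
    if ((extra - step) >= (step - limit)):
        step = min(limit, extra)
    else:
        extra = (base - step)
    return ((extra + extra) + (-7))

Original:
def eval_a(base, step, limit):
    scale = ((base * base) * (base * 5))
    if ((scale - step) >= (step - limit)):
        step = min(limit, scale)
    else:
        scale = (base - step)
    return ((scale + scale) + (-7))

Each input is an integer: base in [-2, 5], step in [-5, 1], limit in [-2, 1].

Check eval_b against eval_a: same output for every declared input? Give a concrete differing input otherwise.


Changes here: local variable names differ, arithmetic usage differs, constant usage differs; the full 224-point sweep finds no disagreement.
verdict: equivalent


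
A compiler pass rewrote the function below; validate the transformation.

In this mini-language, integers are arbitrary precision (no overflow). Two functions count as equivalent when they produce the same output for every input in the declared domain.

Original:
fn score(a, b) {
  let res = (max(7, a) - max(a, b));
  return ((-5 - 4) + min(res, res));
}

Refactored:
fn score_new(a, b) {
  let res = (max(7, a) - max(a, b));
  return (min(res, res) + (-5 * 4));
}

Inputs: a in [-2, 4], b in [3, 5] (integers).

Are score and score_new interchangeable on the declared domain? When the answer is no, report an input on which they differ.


Run the pair on a=-2, b=3.
score: res := 4 | result -5
score_new: res := 4 | result -16
-5 against -16: the behavior changed.
verdict: not equivalent; witness: a=-2, b=3


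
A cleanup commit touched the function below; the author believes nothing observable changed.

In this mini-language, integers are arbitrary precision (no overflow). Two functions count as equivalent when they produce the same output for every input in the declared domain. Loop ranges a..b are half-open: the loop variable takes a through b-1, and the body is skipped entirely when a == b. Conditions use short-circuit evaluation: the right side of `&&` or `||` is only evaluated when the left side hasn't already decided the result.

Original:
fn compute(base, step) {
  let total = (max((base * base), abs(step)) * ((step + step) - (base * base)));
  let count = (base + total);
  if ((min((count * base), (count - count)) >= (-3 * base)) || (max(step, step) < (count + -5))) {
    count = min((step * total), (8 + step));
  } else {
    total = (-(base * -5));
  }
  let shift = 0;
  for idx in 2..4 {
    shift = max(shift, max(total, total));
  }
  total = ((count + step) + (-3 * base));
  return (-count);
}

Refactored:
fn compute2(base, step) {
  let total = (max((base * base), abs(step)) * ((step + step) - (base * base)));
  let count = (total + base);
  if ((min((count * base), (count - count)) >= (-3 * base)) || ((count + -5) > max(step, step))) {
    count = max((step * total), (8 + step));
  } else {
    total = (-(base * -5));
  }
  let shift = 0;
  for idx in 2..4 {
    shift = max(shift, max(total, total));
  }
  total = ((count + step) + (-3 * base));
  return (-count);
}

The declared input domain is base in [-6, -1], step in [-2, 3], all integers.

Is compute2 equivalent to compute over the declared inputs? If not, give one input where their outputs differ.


Not equivalent: base=-1, step=3 separates them (-11 vs -45).
compute: total=15, then count=14, then ((min((count * base), (count - count)) >= (-3 * base)) || (max(step, step) < (count + -5))) is true, then count=11, then shift=0, then (idx=2), then shift=15, then (idx=3), then shift=15, then total=17, then returns -11
compute2: total=15, then count=14, then ((min((count * base), (count - count)) >= (-3 * base)) || ((count + -5) > max(step, step))) is true, then count=45, then shift=0, then (idx=2), then shift=15, then (idx=3), then shift=15, then total=51, then returns -45
verdict: not equivalent; witness: base=-1, step=3


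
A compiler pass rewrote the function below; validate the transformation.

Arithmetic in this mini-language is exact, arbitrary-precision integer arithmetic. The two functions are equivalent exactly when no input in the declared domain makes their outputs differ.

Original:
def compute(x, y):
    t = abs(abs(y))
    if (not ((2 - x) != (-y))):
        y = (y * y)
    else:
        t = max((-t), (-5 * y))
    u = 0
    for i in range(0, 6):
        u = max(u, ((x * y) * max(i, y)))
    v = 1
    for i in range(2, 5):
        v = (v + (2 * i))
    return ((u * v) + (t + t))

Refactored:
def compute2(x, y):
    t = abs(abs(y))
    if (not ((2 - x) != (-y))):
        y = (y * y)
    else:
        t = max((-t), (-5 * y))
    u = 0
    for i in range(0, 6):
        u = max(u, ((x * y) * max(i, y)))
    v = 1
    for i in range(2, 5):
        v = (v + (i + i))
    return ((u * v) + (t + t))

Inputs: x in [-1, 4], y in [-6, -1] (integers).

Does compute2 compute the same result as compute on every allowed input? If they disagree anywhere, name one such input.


Reading the diff, among the changes: arithmetic usage differs; also constant usage differs.
Spot check at x=1, y=-4 — compute: t=4, then (not ((2 - x) != (-y))) is false, then t=20, then u=0, then (i=0), then u=0, then (i=1), then u=0, then (i=2), then u=0, then (i=3), then u=0, then (i=4), then u=0, then (i=5), then u=0, then v=1, then (i=2), then v=5, then (i=3), then v=11, then (i=4), then v=19, then returns 40. compute2: t=4, then (not ((2 - x) != (-y))) is false, then t=20, then u=0, then (i=0), then u=0, then (i=1), then u=0, then (i=2), then u=0, then (i=3), then u=0, then (i=4), then u=0, then (i=5), then u=0, then v=1, then (i=2), then v=5, then (i=3), then v=11, then (i=4), then v=19, then returns 40. Both give 40.
Every one of the 36 inputs gives matching results.
verdict: equivalent
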